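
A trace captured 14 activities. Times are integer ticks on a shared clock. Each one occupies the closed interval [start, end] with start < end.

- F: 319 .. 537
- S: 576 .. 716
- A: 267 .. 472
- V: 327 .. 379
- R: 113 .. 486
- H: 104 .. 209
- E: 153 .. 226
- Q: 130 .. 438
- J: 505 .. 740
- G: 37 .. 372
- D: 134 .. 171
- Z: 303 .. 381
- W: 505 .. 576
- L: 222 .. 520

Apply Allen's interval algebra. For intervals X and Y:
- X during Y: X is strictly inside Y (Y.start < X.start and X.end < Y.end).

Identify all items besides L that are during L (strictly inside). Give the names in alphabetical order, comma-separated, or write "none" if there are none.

A, V, Z

Target L = [222, 520].
A [267, 472] → during → yes.
D [134, 171] → before → no.
E [153, 226] → overlaps → no.
F [319, 537] → overlapped-by → no.
G [37, 372] → overlaps → no.
H [104, 209] → before → no.
J [505, 740] → overlapped-by → no.
Q [130, 438] → overlaps → no.
R [113, 486] → overlaps → no.
S [576, 716] → after → no.
V [327, 379] → during → yes.
W [505, 576] → overlapped-by → no.
Z [303, 381] → during → yes.
Result: A, V, Z.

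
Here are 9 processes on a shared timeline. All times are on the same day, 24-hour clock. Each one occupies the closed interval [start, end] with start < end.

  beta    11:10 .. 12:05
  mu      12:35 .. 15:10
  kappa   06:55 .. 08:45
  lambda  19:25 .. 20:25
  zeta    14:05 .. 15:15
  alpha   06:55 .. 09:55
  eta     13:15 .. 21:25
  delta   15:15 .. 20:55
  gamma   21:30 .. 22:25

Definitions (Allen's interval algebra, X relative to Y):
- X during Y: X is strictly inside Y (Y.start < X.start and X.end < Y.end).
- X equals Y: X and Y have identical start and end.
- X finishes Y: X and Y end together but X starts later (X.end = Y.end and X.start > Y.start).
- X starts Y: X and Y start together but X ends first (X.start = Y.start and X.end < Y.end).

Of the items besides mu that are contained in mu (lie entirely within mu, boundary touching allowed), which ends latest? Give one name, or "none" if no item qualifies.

Target mu = [12:35, 15:10].
alpha [06:55, 09:55] → before → excluded.
beta [11:10, 12:05] → before → excluded.
delta [15:15, 20:55] → after → excluded.
eta [13:15, 21:25] → overlapped-by → excluded.
gamma [21:30, 22:25] → after → excluded.
kappa [06:55, 08:45] → before → excluded.
lambda [19:25, 20:25] → after → excluded.
zeta [14:05, 15:15] → overlapped-by → excluded.
No candidates → none.

none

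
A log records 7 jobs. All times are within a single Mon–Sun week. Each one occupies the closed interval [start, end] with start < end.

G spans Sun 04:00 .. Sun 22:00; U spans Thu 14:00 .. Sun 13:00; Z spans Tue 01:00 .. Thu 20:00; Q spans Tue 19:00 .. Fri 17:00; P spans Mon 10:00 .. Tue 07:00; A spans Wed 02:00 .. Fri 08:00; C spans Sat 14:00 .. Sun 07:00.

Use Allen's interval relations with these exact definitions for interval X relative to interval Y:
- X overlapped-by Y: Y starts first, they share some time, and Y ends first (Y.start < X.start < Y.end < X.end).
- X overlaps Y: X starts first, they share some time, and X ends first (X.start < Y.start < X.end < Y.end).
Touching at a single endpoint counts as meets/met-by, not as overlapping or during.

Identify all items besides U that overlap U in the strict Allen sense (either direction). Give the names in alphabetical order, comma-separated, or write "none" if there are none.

Target U = [Thu 14:00, Sun 13:00].
A [Wed 02:00, Fri 08:00] → overlaps → yes.
C [Sat 14:00, Sun 07:00] → during → no.
G [Sun 04:00, Sun 22:00] → overlapped-by → yes.
P [Mon 10:00, Tue 07:00] → before → no.
Q [Tue 19:00, Fri 17:00] → overlaps → yes.
Z [Tue 01:00, Thu 20:00] → overlaps → yes.
Result: A, G, Q, Z.

A, G, Q, Z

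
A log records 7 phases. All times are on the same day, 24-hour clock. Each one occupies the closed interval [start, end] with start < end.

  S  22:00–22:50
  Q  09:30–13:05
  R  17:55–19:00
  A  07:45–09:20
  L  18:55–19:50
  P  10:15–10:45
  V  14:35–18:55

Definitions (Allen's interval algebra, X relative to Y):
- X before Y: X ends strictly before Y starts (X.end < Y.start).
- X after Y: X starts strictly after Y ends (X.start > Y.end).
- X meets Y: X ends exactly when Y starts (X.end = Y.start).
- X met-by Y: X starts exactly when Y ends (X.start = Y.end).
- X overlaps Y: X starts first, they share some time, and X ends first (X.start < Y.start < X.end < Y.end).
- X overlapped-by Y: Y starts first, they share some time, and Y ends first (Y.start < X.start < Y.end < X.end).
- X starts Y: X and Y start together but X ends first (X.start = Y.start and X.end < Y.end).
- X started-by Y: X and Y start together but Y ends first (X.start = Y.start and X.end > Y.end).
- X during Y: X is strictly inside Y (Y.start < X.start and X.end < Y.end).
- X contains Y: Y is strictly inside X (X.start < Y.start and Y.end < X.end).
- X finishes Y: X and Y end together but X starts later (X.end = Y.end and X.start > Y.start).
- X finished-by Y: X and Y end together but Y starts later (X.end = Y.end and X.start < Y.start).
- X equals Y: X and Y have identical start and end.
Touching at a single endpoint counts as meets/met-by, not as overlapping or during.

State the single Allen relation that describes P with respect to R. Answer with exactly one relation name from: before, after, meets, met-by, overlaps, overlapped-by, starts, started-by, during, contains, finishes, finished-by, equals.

before

P = [10:15, 10:45]; R = [17:55, 19:00].
Compare endpoints: P.start < R.start, P.start < R.end, P.end < R.start, P.end < R.end.
That pattern is 'before'.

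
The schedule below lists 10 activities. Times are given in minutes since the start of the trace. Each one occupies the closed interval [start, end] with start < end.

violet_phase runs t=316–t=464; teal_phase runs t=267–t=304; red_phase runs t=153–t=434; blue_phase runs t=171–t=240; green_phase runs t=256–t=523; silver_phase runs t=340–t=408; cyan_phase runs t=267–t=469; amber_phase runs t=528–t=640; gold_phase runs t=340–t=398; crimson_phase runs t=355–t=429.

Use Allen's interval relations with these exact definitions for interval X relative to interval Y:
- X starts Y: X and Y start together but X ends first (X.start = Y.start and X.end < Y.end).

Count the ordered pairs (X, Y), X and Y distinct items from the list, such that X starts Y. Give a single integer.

2

Checking all 90 ordered pairs for relation 'starts'; matching pairs in alphabetical order:
(gold_phase, silver_phase): gold_phase starts silver_phase ✓
(teal_phase, cyan_phase): teal_phase starts cyan_phase ✓
Count: 2.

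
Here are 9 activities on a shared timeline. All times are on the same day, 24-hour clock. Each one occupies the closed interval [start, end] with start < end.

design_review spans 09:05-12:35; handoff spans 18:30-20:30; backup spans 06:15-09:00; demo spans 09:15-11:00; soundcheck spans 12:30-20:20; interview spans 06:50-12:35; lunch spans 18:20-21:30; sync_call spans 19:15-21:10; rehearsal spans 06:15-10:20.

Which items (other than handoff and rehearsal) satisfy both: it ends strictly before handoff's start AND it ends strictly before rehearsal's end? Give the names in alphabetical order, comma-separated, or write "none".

Conditions: its end is strictly before handoff's start (X.end < 18:30) AND its end is strictly before rehearsal's end (X.end < 10:20).
backup: end 09:00 < 18:30? ✓; end 09:00 < 10:20? ✓ → yes.
demo: end 11:00 < 18:30? ✓; end 11:00 < 10:20? ✗ → no.
design_review: end 12:35 < 18:30? ✓; end 12:35 < 10:20? ✗ → no.
interview: end 12:35 < 18:30? ✓; end 12:35 < 10:20? ✗ → no.
lunch: end 21:30 < 18:30? ✗; end 21:30 < 10:20? ✗ → no.
soundcheck: end 20:20 < 18:30? ✗; end 20:20 < 10:20? ✗ → no.
sync_call: end 21:10 < 18:30? ✗; end 21:10 < 10:20? ✗ → no.
Result: backup.

backup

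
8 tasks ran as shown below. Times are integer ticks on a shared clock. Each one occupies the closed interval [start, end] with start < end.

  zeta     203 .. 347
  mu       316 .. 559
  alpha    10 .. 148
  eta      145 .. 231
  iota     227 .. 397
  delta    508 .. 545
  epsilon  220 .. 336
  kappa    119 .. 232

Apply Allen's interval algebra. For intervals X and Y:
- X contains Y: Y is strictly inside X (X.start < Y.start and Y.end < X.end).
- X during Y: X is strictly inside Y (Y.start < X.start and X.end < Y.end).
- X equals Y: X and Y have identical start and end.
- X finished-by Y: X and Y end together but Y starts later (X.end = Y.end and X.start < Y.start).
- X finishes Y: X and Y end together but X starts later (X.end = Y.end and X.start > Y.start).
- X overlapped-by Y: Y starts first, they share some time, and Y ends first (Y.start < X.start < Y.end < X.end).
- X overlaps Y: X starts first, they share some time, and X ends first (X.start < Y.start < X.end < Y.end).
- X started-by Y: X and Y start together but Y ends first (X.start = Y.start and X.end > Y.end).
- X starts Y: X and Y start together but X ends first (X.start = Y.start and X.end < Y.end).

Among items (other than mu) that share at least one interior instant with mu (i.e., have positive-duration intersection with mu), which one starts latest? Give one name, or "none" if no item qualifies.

delta

Target mu = [316, 559].
alpha [10, 148] → before → excluded.
delta [508, 545] → during → candidate.
epsilon [220, 336] → overlaps → candidate.
eta [145, 231] → before → excluded.
iota [227, 397] → overlaps → candidate.
kappa [119, 232] → before → excluded.
zeta [203, 347] → overlaps → candidate.
Among candidates, latest start is 508 → delta.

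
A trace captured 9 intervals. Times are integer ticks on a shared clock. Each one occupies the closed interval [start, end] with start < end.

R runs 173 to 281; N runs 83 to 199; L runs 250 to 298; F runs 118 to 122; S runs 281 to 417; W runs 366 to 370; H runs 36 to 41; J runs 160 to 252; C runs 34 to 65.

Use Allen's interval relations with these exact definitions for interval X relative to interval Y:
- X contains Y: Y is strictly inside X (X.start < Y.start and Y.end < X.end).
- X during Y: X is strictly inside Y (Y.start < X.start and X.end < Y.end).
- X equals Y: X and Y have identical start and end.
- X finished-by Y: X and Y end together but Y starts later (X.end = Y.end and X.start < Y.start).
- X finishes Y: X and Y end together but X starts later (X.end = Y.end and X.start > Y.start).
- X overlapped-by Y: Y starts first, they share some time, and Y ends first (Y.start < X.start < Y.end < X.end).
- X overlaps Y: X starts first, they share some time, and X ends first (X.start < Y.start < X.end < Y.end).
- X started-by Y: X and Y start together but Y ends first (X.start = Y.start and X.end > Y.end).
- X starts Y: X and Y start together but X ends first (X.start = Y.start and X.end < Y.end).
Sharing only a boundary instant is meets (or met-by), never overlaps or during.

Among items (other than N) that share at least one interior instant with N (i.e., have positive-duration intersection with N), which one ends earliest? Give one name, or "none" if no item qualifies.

Target N = [83, 199].
C [34, 65] → before → excluded.
F [118, 122] → during → candidate.
H [36, 41] → before → excluded.
J [160, 252] → overlapped-by → candidate.
L [250, 298] → after → excluded.
R [173, 281] → overlapped-by → candidate.
S [281, 417] → after → excluded.
W [366, 370] → after → excluded.
Among candidates, earliest end is 122 → F.

F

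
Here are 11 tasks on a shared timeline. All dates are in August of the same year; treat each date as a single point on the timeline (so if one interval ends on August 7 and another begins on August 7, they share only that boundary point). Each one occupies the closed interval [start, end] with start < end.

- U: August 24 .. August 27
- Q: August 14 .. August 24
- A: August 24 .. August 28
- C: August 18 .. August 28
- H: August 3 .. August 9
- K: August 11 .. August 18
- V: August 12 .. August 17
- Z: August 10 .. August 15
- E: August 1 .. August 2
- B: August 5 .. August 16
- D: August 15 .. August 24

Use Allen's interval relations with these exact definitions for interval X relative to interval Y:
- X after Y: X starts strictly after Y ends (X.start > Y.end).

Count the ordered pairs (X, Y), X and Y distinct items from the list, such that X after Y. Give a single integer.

Checking all 110 ordered pairs for relation 'after'; matching pairs in alphabetical order:
(A, B): A after B ✓
(A, E): A after E ✓
(A, H): A after H ✓
(A, K): A after K ✓
(A, V): A after V ✓
(A, Z): A after Z ✓
(B, E): B after E ✓
(C, B): C after B ✓
(C, E): C after E ✓
(C, H): C after H ✓
(C, V): C after V ✓
(C, Z): C after Z ✓
(D, E): D after E ✓
(D, H): D after H ✓
(H, E): H after E ✓
(K, E): K after E ✓
(K, H): K after H ✓
(Q, E): Q after E ✓
(Q, H): Q after H ✓
(U, B): U after B ✓
(U, E): U after E ✓
(U, H): U after H ✓
(U, K): U after K ✓
(U, V): U after V ✓
... plus 5 further pairs not listed.
Count: 29.

29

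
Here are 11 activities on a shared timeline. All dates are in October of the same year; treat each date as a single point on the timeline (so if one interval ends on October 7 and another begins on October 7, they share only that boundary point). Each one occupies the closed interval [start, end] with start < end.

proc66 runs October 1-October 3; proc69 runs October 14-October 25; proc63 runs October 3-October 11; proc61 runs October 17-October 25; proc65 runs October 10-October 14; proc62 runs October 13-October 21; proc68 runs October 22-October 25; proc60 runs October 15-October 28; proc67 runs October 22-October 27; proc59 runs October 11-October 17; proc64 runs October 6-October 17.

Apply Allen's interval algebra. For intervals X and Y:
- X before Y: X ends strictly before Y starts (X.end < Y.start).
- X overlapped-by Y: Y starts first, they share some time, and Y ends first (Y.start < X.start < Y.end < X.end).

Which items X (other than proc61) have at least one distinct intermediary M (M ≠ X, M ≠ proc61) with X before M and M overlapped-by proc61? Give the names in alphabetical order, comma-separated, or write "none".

proc59, proc62, proc63, proc64, proc65, proc66

Target proc61 = [October 17, October 25].
Intermediaries M with M overlapped-by proc61: proc67.
Via proc67 — items with X before proc67: proc59, proc62, proc63, proc64, proc65, proc66.
Union: proc59, proc62, proc63, proc64, proc65, proc66.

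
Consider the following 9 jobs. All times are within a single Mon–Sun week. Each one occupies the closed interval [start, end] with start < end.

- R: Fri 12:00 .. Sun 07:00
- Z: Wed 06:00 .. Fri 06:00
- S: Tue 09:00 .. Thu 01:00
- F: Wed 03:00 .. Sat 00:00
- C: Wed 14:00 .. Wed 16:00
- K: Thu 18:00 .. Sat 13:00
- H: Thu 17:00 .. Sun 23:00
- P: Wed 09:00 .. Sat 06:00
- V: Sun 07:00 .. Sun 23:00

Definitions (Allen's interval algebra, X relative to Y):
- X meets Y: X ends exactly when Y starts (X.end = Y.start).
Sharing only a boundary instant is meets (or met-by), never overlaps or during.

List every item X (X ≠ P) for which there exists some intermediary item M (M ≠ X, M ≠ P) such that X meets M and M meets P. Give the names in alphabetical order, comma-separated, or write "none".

none

Target P = [Wed 09:00, Sat 06:00].
Intermediaries M with M meets P: none.
Union: none.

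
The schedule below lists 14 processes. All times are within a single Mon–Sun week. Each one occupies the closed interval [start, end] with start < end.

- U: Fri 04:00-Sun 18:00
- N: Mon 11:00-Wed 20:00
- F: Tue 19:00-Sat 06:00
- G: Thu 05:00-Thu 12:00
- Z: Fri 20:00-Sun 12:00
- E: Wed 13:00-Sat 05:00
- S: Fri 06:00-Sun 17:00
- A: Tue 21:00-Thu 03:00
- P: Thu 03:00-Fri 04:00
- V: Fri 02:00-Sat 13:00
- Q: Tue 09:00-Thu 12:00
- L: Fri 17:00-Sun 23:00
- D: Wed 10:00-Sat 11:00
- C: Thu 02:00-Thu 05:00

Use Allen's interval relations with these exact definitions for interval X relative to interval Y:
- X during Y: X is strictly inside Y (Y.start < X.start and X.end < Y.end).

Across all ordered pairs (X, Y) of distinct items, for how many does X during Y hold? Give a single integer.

19

Checking all 182 ordered pairs for relation 'during'; matching pairs in alphabetical order:
(A, F): A during F ✓
(A, Q): A during Q ✓
(C, D): C during D ✓
(C, E): C during E ✓
(C, F): C during F ✓
(C, Q): C during Q ✓
(E, D): E during D ✓
(E, F): E during F ✓
(G, D): G during D ✓
(G, E): G during E ✓
(G, F): G during F ✓
(G, P): G during P ✓
(P, D): P during D ✓
(P, E): P during E ✓
(P, F): P during F ✓
(S, U): S during U ✓
(Z, L): Z during L ✓
(Z, S): Z during S ✓
(Z, U): Z during U ✓
Count: 19.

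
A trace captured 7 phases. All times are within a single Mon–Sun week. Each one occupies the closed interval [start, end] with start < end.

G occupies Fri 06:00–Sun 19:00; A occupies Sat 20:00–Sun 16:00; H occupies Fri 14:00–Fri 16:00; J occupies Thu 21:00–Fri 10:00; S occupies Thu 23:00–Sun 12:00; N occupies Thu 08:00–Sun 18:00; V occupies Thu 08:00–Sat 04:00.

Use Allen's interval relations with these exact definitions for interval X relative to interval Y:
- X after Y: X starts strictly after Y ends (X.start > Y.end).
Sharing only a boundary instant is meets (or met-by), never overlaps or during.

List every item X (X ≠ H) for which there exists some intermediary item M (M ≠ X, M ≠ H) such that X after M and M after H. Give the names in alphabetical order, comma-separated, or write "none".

none

Target H = [Fri 14:00, Fri 16:00].
Intermediaries M with M after H: A.
Via A — items with X after A: none.
Union: none.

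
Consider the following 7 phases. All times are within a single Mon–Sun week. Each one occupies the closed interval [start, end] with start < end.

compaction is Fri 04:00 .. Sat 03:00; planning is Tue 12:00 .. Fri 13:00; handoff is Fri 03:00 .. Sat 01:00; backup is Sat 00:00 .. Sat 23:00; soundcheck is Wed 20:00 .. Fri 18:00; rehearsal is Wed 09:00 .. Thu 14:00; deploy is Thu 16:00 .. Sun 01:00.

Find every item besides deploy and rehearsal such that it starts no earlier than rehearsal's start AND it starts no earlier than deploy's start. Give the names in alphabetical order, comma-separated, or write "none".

Conditions: its start is no earlier than rehearsal's start (X.start >= Wed 09:00) AND its start is no earlier than deploy's start (X.start >= Thu 16:00).
backup: start Sat 00:00 >= Wed 09:00? ✓; start Sat 00:00 >= Thu 16:00? ✓ → yes.
compaction: start Fri 04:00 >= Wed 09:00? ✓; start Fri 04:00 >= Thu 16:00? ✓ → yes.
handoff: start Fri 03:00 >= Wed 09:00? ✓; start Fri 03:00 >= Thu 16:00? ✓ → yes.
planning: start Tue 12:00 >= Wed 09:00? ✗; start Tue 12:00 >= Thu 16:00? ✗ → no.
soundcheck: start Wed 20:00 >= Wed 09:00? ✓; start Wed 20:00 >= Thu 16:00? ✗ → no.
Result: backup, compaction, handoff.

backup, compaction, handoff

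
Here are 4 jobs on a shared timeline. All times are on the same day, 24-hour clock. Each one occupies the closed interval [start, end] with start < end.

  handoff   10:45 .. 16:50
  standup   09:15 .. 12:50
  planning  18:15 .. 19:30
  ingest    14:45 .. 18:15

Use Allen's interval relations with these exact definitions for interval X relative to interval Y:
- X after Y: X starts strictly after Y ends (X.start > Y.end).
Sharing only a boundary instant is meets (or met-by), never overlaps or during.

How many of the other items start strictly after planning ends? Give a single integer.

0

Target planning = [18:15, 19:30].
handoff [10:45, 16:50] → before → no.
ingest [14:45, 18:15] → meets → no.
standup [09:15, 12:50] → before → no.
Total: 0.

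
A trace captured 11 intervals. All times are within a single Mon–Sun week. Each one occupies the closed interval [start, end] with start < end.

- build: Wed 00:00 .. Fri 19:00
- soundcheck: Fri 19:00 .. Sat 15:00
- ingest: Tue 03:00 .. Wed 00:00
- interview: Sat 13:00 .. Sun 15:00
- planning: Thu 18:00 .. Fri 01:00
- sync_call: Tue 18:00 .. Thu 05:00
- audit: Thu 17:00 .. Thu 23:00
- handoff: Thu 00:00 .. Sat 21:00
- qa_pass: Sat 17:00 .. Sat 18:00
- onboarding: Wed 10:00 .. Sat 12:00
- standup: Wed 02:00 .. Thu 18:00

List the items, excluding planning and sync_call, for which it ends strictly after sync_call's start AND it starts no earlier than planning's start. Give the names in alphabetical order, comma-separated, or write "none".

interview, qa_pass, soundcheck

Conditions: its end is strictly after sync_call's start (X.end > Tue 18:00) AND its start is no earlier than planning's start (X.start >= Thu 18:00).
audit: end Thu 23:00 > Tue 18:00? ✓; start Thu 17:00 >= Thu 18:00? ✗ → no.
build: end Fri 19:00 > Tue 18:00? ✓; start Wed 00:00 >= Thu 18:00? ✗ → no.
handoff: end Sat 21:00 > Tue 18:00? ✓; start Thu 00:00 >= Thu 18:00? ✗ → no.
ingest: end Wed 00:00 > Tue 18:00? ✓; start Tue 03:00 >= Thu 18:00? ✗ → no.
interview: end Sun 15:00 > Tue 18:00? ✓; start Sat 13:00 >= Thu 18:00? ✓ → yes.
onboarding: end Sat 12:00 > Tue 18:00? ✓; start Wed 10:00 >= Thu 18:00? ✗ → no.
qa_pass: end Sat 18:00 > Tue 18:00? ✓; start Sat 17:00 >= Thu 18:00? ✓ → yes.
soundcheck: end Sat 15:00 > Tue 18:00? ✓; start Fri 19:00 >= Thu 18:00? ✓ → yes.
standup: end Thu 18:00 > Tue 18:00? ✓; start Wed 02:00 >= Thu 18:00? ✗ → no.
Result: interview, qa_pass, soundcheck.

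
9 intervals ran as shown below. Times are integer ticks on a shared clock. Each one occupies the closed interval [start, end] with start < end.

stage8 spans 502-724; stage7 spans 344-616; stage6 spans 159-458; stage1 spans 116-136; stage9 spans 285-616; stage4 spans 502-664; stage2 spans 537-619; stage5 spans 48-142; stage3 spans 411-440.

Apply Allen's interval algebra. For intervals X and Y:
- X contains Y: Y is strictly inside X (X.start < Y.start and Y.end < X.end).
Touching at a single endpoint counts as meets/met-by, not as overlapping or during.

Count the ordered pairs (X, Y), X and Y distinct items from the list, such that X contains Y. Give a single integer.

Checking all 72 ordered pairs for relation 'contains'; matching pairs in alphabetical order:
(stage4, stage2): stage4 contains stage2 ✓
(stage5, stage1): stage5 contains stage1 ✓
(stage6, stage3): stage6 contains stage3 ✓
(stage7, stage3): stage7 contains stage3 ✓
(stage8, stage2): stage8 contains stage2 ✓
(stage9, stage3): stage9 contains stage3 ✓
Count: 6.

6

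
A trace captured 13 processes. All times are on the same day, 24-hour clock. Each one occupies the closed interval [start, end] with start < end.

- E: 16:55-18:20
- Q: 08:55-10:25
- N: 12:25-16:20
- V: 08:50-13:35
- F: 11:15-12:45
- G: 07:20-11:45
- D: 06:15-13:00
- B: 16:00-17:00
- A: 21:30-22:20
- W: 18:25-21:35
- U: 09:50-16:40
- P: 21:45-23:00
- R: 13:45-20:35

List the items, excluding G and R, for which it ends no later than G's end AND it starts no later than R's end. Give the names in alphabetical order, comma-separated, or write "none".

Q

Conditions: its end is no later than G's end (X.end <= 11:45) AND its start is no later than R's end (X.start <= 20:35).
A: end 22:20 <= 11:45? ✗; start 21:30 <= 20:35? ✗ → no.
B: end 17:00 <= 11:45? ✗; start 16:00 <= 20:35? ✓ → no.
D: end 13:00 <= 11:45? ✗; start 06:15 <= 20:35? ✓ → no.
E: end 18:20 <= 11:45? ✗; start 16:55 <= 20:35? ✓ → no.
F: end 12:45 <= 11:45? ✗; start 11:15 <= 20:35? ✓ → no.
N: end 16:20 <= 11:45? ✗; start 12:25 <= 20:35? ✓ → no.
P: end 23:00 <= 11:45? ✗; start 21:45 <= 20:35? ✗ → no.
Q: end 10:25 <= 11:45? ✓; start 08:55 <= 20:35? ✓ → yes.
U: end 16:40 <= 11:45? ✗; start 09:50 <= 20:35? ✓ → no.
V: end 13:35 <= 11:45? ✗; start 08:50 <= 20:35? ✓ → no.
W: end 21:35 <= 11:45? ✗; start 18:25 <= 20:35? ✓ → no.
Result: Q.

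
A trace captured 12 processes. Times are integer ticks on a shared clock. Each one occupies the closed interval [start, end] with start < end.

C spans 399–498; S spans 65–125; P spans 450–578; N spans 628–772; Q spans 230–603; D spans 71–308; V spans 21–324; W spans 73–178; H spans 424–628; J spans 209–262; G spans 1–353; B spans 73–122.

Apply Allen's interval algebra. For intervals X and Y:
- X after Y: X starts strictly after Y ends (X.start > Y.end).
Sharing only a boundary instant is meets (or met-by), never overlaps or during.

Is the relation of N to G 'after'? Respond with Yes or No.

Yes

N = [628, 772], G = [1, 353].
Actual relation of N to G: after.
Asked whether 'after' holds → Yes.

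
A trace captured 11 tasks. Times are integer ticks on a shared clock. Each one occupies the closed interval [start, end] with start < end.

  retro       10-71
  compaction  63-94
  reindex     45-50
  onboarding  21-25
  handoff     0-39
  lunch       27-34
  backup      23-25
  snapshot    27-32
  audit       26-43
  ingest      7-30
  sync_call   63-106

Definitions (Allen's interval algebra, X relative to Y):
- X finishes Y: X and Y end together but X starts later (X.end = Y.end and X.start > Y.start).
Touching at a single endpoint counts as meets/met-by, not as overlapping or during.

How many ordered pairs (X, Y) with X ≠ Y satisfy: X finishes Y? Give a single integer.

Checking all 110 ordered pairs for relation 'finishes'; matching pairs in alphabetical order:
(backup, onboarding): backup finishes onboarding ✓
Count: 1.

1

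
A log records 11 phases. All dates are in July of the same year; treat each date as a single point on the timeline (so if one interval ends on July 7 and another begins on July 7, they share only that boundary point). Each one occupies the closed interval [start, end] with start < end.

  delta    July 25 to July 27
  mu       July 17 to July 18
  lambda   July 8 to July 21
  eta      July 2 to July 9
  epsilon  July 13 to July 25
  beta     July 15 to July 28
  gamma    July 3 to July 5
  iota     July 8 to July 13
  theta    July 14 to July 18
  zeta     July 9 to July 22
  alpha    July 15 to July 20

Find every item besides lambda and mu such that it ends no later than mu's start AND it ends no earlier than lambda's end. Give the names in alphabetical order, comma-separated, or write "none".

none

Conditions: its end is no later than mu's start (X.end <= July 17) AND its end is no earlier than lambda's end (X.end >= July 21).
alpha: end July 20 <= July 17? ✗; end July 20 >= July 21? ✗ → no.
beta: end July 28 <= July 17? ✗; end July 28 >= July 21? ✓ → no.
delta: end July 27 <= July 17? ✗; end July 27 >= July 21? ✓ → no.
epsilon: end July 25 <= July 17? ✗; end July 25 >= July 21? ✓ → no.
eta: end July 9 <= July 17? ✓; end July 9 >= July 21? ✗ → no.
gamma: end July 5 <= July 17? ✓; end July 5 >= July 21? ✗ → no.
iota: end July 13 <= July 17? ✓; end July 13 >= July 21? ✗ → no.
theta: end July 18 <= July 17? ✗; end July 18 >= July 21? ✗ → no.
zeta: end July 22 <= July 17? ✗; end July 22 >= July 21? ✓ → no.
Result: none.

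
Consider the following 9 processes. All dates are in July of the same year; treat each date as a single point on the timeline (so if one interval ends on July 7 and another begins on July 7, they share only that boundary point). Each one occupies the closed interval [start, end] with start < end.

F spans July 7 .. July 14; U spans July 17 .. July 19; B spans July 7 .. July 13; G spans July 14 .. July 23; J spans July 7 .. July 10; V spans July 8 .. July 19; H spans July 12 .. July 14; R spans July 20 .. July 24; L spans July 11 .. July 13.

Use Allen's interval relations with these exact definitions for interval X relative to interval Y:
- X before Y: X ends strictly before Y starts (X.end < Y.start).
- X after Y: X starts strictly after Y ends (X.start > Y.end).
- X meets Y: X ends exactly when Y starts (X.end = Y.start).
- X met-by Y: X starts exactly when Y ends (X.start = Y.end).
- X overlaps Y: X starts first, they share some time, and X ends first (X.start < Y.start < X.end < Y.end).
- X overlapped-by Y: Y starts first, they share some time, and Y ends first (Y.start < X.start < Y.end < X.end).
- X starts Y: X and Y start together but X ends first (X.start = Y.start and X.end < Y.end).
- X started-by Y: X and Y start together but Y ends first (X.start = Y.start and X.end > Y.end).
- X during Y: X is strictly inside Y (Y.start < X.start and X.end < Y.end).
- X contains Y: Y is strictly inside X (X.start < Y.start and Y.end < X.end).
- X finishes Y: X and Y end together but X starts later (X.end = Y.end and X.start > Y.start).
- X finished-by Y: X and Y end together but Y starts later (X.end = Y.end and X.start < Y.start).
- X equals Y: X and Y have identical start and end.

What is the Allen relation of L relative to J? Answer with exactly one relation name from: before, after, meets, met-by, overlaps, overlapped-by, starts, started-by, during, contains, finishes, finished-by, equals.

after

L = [July 11, July 13]; J = [July 7, July 10].
Compare endpoints: L.start > J.start, L.start > J.end, L.end > J.start, L.end > J.end.
That pattern is 'after'.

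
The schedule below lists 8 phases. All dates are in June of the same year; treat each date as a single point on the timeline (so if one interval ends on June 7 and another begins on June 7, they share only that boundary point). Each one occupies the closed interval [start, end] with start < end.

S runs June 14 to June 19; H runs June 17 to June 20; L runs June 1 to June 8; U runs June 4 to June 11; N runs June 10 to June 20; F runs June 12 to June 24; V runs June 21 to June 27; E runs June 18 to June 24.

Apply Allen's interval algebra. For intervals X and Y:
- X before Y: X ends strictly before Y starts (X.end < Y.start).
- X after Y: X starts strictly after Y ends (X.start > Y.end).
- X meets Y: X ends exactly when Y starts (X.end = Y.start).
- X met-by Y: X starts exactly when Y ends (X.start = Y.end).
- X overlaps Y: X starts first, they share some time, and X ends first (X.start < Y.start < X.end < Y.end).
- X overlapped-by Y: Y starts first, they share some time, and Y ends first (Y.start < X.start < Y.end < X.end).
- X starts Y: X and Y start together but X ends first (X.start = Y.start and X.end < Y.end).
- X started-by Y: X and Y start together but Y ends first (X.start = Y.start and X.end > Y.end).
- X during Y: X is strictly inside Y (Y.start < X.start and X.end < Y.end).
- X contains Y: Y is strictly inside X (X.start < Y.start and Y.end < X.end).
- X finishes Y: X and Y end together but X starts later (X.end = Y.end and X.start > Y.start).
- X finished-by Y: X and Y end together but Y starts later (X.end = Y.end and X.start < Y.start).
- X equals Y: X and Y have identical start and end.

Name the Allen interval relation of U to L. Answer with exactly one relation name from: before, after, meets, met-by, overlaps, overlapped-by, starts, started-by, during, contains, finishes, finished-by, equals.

overlapped-by

U = [June 4, June 11]; L = [June 1, June 8].
Compare endpoints: U.start > L.start, U.start < L.end, U.end > L.start, U.end > L.end.
That pattern is 'overlapped-by'.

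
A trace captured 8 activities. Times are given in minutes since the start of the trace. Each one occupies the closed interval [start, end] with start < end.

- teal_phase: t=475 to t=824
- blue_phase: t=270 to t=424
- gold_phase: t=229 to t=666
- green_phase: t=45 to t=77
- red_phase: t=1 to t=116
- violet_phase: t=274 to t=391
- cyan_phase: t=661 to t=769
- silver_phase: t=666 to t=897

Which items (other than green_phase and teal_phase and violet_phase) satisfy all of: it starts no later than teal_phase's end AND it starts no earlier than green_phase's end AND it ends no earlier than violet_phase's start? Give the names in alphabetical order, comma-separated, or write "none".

Conditions: its start is no later than teal_phase's end (X.start <= t=824) AND its start is no earlier than green_phase's end (X.start >= t=77) AND its end is no earlier than violet_phase's start (X.end >= t=274).
blue_phase: start t=270 <= t=824? ✓; start t=270 >= t=77? ✓; end t=424 >= t=274? ✓ → yes.
cyan_phase: start t=661 <= t=824? ✓; start t=661 >= t=77? ✓; end t=769 >= t=274? ✓ → yes.
gold_phase: start t=229 <= t=824? ✓; start t=229 >= t=77? ✓; end t=666 >= t=274? ✓ → yes.
red_phase: start t=1 <= t=824? ✓; start t=1 >= t=77? ✗; end t=116 >= t=274? ✗ → no.
silver_phase: start t=666 <= t=824? ✓; start t=666 >= t=77? ✓; end t=897 >= t=274? ✓ → yes.
Result: blue_phase, cyan_phase, gold_phase, silver_phase.

blue_phase, cyan_phase, gold_phase, silver_phase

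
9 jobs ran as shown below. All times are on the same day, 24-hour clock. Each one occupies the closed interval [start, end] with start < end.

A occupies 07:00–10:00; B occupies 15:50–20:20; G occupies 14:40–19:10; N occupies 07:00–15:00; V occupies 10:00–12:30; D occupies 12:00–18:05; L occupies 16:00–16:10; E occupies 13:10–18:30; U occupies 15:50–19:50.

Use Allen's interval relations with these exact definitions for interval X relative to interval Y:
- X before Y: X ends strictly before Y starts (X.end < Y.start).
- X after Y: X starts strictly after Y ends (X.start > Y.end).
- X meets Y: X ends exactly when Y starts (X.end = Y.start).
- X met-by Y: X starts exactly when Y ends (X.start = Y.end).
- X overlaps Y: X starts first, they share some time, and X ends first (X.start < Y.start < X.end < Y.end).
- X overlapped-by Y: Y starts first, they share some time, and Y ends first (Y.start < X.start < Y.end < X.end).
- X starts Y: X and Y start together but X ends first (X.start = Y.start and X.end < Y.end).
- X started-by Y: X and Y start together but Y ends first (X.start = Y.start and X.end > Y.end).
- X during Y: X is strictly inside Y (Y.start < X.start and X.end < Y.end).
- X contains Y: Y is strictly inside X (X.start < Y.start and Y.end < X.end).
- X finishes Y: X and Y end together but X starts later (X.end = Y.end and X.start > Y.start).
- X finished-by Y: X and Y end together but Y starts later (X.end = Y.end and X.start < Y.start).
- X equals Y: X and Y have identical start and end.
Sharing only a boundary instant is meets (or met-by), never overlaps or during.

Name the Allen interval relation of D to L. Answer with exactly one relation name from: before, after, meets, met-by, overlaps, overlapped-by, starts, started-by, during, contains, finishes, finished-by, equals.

contains

D = [12:00, 18:05]; L = [16:00, 16:10].
Compare endpoints: D.start < L.start, D.start < L.end, D.end > L.start, D.end > L.end.
That pattern is 'contains'.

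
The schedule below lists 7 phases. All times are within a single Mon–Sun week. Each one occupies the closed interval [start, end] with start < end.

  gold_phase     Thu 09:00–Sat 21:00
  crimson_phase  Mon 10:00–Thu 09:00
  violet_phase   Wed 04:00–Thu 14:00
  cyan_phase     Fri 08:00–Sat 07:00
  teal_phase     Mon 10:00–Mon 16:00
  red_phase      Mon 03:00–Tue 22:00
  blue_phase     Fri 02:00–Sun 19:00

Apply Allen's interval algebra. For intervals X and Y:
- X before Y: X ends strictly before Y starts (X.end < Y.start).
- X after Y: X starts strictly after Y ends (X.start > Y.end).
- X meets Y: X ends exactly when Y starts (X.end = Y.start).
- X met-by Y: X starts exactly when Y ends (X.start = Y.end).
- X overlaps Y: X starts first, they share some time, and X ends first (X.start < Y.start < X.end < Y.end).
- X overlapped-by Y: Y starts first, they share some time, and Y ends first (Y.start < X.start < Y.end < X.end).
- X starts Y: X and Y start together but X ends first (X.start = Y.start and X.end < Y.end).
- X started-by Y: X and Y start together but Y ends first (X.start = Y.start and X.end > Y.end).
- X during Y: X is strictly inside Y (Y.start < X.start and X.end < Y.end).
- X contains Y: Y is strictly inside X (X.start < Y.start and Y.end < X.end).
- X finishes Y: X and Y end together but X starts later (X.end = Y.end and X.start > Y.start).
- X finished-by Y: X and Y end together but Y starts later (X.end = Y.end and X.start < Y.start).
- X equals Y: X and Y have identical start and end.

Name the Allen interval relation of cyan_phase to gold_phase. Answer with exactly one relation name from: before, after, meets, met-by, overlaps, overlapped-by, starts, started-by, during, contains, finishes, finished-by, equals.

during

cyan_phase = [Fri 08:00, Sat 07:00]; gold_phase = [Thu 09:00, Sat 21:00].
Compare endpoints: cyan_phase.start > gold_phase.start, cyan_phase.start < gold_phase.end, cyan_phase.end > gold_phase.start, cyan_phase.end < gold_phase.end.
That pattern is 'during'.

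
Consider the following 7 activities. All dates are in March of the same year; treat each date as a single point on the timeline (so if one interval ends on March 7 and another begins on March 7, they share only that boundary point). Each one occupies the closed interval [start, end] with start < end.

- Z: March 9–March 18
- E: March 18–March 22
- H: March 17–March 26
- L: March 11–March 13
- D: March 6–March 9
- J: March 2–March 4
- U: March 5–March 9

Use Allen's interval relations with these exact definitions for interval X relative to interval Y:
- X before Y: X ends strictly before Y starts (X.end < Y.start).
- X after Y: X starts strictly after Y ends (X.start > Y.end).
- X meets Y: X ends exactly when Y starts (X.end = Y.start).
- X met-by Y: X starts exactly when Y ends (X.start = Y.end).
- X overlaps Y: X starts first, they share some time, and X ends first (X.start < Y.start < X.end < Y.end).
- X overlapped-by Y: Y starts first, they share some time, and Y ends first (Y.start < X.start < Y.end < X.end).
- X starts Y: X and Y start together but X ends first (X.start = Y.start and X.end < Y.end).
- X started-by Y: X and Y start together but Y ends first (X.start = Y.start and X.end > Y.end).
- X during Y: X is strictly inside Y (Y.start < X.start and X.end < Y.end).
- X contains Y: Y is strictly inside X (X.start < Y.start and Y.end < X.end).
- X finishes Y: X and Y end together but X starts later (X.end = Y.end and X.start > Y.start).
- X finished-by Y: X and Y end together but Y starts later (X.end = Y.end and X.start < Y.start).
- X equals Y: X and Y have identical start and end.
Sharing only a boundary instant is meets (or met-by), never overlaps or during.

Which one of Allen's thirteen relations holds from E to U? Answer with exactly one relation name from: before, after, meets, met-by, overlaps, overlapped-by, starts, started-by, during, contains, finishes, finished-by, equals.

E = [March 18, March 22]; U = [March 5, March 9].
Compare endpoints: E.start > U.start, E.start > U.end, E.end > U.start, E.end > U.end.
That pattern is 'after'.

after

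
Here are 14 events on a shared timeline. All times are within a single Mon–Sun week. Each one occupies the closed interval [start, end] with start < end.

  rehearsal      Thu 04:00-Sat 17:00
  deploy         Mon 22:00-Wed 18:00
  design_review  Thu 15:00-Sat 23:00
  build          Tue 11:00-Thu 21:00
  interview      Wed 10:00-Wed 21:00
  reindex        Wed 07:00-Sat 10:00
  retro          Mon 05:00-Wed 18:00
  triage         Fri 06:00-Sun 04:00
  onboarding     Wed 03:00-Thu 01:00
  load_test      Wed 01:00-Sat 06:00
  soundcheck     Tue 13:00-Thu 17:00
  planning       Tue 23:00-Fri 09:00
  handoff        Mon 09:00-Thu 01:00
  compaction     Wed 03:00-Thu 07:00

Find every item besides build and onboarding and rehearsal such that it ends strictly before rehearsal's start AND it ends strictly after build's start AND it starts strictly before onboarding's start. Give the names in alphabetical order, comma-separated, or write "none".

deploy, handoff, retro

Conditions: its end is strictly before rehearsal's start (X.end < Thu 04:00) AND its end is strictly after build's start (X.end > Tue 11:00) AND its start is strictly before onboarding's start (X.start < Wed 03:00).
compaction: end Thu 07:00 < Thu 04:00? ✗; end Thu 07:00 > Tue 11:00? ✓; start Wed 03:00 < Wed 03:00? ✗ → no.
deploy: end Wed 18:00 < Thu 04:00? ✓; end Wed 18:00 > Tue 11:00? ✓; start Mon 22:00 < Wed 03:00? ✓ → yes.
design_review: end Sat 23:00 < Thu 04:00? ✗; end Sat 23:00 > Tue 11:00? ✓; start Thu 15:00 < Wed 03:00? ✗ → no.
handoff: end Thu 01:00 < Thu 04:00? ✓; end Thu 01:00 > Tue 11:00? ✓; start Mon 09:00 < Wed 03:00? ✓ → yes.
interview: end Wed 21:00 < Thu 04:00? ✓; end Wed 21:00 > Tue 11:00? ✓; start Wed 10:00 < Wed 03:00? ✗ → no.
load_test: end Sat 06:00 < Thu 04:00? ✗; end Sat 06:00 > Tue 11:00? ✓; start Wed 01:00 < Wed 03:00? ✓ → no.
planning: end Fri 09:00 < Thu 04:00? ✗; end Fri 09:00 > Tue 11:00? ✓; start Tue 23:00 < Wed 03:00? ✓ → no.
reindex: end Sat 10:00 < Thu 04:00? ✗; end Sat 10:00 > Tue 11:00? ✓; start Wed 07:00 < Wed 03:00? ✗ → no.
retro: end Wed 18:00 < Thu 04:00? ✓; end Wed 18:00 > Tue 11:00? ✓; start Mon 05:00 < Wed 03:00? ✓ → yes.
soundcheck: end Thu 17:00 < Thu 04:00? ✗; end Thu 17:00 > Tue 11:00? ✓; start Tue 13:00 < Wed 03:00? ✓ → no.
triage: end Sun 04:00 < Thu 04:00? ✗; end Sun 04:00 > Tue 11:00? ✓; start Fri 06:00 < Wed 03:00? ✗ → no.
Result: deploy, handoff, retro.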